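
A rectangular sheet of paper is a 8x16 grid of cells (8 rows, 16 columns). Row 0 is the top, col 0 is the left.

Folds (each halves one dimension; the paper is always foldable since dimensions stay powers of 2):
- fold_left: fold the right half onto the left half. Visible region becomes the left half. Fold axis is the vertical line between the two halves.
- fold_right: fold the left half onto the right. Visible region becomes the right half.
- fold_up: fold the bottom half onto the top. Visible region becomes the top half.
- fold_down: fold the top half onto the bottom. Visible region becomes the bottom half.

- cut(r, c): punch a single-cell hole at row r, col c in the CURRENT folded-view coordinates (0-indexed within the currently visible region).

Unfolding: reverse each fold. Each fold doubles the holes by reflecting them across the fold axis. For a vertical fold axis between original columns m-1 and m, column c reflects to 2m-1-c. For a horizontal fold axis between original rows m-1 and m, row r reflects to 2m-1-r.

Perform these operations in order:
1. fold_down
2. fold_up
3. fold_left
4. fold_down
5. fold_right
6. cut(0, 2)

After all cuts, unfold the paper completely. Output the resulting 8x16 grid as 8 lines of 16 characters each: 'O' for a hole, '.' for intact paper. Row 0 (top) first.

Answer: .O....O..O....O.
.O....O..O....O.
.O....O..O....O.
.O....O..O....O.
.O....O..O....O.
.O....O..O....O.
.O....O..O....O.
.O....O..O....O.

Derivation:
Op 1 fold_down: fold axis h@4; visible region now rows[4,8) x cols[0,16) = 4x16
Op 2 fold_up: fold axis h@6; visible region now rows[4,6) x cols[0,16) = 2x16
Op 3 fold_left: fold axis v@8; visible region now rows[4,6) x cols[0,8) = 2x8
Op 4 fold_down: fold axis h@5; visible region now rows[5,6) x cols[0,8) = 1x8
Op 5 fold_right: fold axis v@4; visible region now rows[5,6) x cols[4,8) = 1x4
Op 6 cut(0, 2): punch at orig (5,6); cuts so far [(5, 6)]; region rows[5,6) x cols[4,8) = 1x4
Unfold 1 (reflect across v@4): 2 holes -> [(5, 1), (5, 6)]
Unfold 2 (reflect across h@5): 4 holes -> [(4, 1), (4, 6), (5, 1), (5, 6)]
Unfold 3 (reflect across v@8): 8 holes -> [(4, 1), (4, 6), (4, 9), (4, 14), (5, 1), (5, 6), (5, 9), (5, 14)]
Unfold 4 (reflect across h@6): 16 holes -> [(4, 1), (4, 6), (4, 9), (4, 14), (5, 1), (5, 6), (5, 9), (5, 14), (6, 1), (6, 6), (6, 9), (6, 14), (7, 1), (7, 6), (7, 9), (7, 14)]
Unfold 5 (reflect across h@4): 32 holes -> [(0, 1), (0, 6), (0, 9), (0, 14), (1, 1), (1, 6), (1, 9), (1, 14), (2, 1), (2, 6), (2, 9), (2, 14), (3, 1), (3, 6), (3, 9), (3, 14), (4, 1), (4, 6), (4, 9), (4, 14), (5, 1), (5, 6), (5, 9), (5, 14), (6, 1), (6, 6), (6, 9), (6, 14), (7, 1), (7, 6), (7, 9), (7, 14)]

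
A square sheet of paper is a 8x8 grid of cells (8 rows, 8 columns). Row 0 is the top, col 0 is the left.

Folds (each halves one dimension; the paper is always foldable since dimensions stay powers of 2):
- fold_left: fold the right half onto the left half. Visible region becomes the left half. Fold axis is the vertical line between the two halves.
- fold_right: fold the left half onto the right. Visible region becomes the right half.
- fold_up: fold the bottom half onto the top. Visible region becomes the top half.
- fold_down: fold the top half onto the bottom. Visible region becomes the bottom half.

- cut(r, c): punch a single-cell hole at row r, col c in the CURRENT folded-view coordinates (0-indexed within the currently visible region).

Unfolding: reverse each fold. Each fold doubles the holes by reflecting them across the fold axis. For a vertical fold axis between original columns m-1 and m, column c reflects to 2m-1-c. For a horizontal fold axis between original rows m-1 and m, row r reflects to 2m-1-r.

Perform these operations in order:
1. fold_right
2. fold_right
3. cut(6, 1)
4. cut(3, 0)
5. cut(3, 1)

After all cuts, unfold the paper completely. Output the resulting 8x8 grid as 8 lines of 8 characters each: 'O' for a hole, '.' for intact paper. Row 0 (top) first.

Answer: ........
........
........
OOOOOOOO
........
........
O..OO..O
........

Derivation:
Op 1 fold_right: fold axis v@4; visible region now rows[0,8) x cols[4,8) = 8x4
Op 2 fold_right: fold axis v@6; visible region now rows[0,8) x cols[6,8) = 8x2
Op 3 cut(6, 1): punch at orig (6,7); cuts so far [(6, 7)]; region rows[0,8) x cols[6,8) = 8x2
Op 4 cut(3, 0): punch at orig (3,6); cuts so far [(3, 6), (6, 7)]; region rows[0,8) x cols[6,8) = 8x2
Op 5 cut(3, 1): punch at orig (3,7); cuts so far [(3, 6), (3, 7), (6, 7)]; region rows[0,8) x cols[6,8) = 8x2
Unfold 1 (reflect across v@6): 6 holes -> [(3, 4), (3, 5), (3, 6), (3, 7), (6, 4), (6, 7)]
Unfold 2 (reflect across v@4): 12 holes -> [(3, 0), (3, 1), (3, 2), (3, 3), (3, 4), (3, 5), (3, 6), (3, 7), (6, 0), (6, 3), (6, 4), (6, 7)]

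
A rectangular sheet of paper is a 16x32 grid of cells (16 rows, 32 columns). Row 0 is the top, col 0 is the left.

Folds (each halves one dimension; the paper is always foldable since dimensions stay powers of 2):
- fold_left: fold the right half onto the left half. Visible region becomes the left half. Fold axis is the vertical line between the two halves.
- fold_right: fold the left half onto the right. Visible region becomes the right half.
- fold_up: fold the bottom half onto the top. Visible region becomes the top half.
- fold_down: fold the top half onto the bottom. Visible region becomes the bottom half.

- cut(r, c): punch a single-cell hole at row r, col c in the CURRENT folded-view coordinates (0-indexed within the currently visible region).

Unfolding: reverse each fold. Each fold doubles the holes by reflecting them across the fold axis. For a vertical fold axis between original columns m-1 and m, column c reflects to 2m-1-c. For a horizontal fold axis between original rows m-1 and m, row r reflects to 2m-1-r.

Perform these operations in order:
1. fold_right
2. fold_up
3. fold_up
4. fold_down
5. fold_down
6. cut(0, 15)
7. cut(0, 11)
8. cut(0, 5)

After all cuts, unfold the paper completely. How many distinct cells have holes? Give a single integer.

Answer: 96

Derivation:
Op 1 fold_right: fold axis v@16; visible region now rows[0,16) x cols[16,32) = 16x16
Op 2 fold_up: fold axis h@8; visible region now rows[0,8) x cols[16,32) = 8x16
Op 3 fold_up: fold axis h@4; visible region now rows[0,4) x cols[16,32) = 4x16
Op 4 fold_down: fold axis h@2; visible region now rows[2,4) x cols[16,32) = 2x16
Op 5 fold_down: fold axis h@3; visible region now rows[3,4) x cols[16,32) = 1x16
Op 6 cut(0, 15): punch at orig (3,31); cuts so far [(3, 31)]; region rows[3,4) x cols[16,32) = 1x16
Op 7 cut(0, 11): punch at orig (3,27); cuts so far [(3, 27), (3, 31)]; region rows[3,4) x cols[16,32) = 1x16
Op 8 cut(0, 5): punch at orig (3,21); cuts so far [(3, 21), (3, 27), (3, 31)]; region rows[3,4) x cols[16,32) = 1x16
Unfold 1 (reflect across h@3): 6 holes -> [(2, 21), (2, 27), (2, 31), (3, 21), (3, 27), (3, 31)]
Unfold 2 (reflect across h@2): 12 holes -> [(0, 21), (0, 27), (0, 31), (1, 21), (1, 27), (1, 31), (2, 21), (2, 27), (2, 31), (3, 21), (3, 27), (3, 31)]
Unfold 3 (reflect across h@4): 24 holes -> [(0, 21), (0, 27), (0, 31), (1, 21), (1, 27), (1, 31), (2, 21), (2, 27), (2, 31), (3, 21), (3, 27), (3, 31), (4, 21), (4, 27), (4, 31), (5, 21), (5, 27), (5, 31), (6, 21), (6, 27), (6, 31), (7, 21), (7, 27), (7, 31)]
Unfold 4 (reflect across h@8): 48 holes -> [(0, 21), (0, 27), (0, 31), (1, 21), (1, 27), (1, 31), (2, 21), (2, 27), (2, 31), (3, 21), (3, 27), (3, 31), (4, 21), (4, 27), (4, 31), (5, 21), (5, 27), (5, 31), (6, 21), (6, 27), (6, 31), (7, 21), (7, 27), (7, 31), (8, 21), (8, 27), (8, 31), (9, 21), (9, 27), (9, 31), (10, 21), (10, 27), (10, 31), (11, 21), (11, 27), (11, 31), (12, 21), (12, 27), (12, 31), (13, 21), (13, 27), (13, 31), (14, 21), (14, 27), (14, 31), (15, 21), (15, 27), (15, 31)]
Unfold 5 (reflect across v@16): 96 holes -> [(0, 0), (0, 4), (0, 10), (0, 21), (0, 27), (0, 31), (1, 0), (1, 4), (1, 10), (1, 21), (1, 27), (1, 31), (2, 0), (2, 4), (2, 10), (2, 21), (2, 27), (2, 31), (3, 0), (3, 4), (3, 10), (3, 21), (3, 27), (3, 31), (4, 0), (4, 4), (4, 10), (4, 21), (4, 27), (4, 31), (5, 0), (5, 4), (5, 10), (5, 21), (5, 27), (5, 31), (6, 0), (6, 4), (6, 10), (6, 21), (6, 27), (6, 31), (7, 0), (7, 4), (7, 10), (7, 21), (7, 27), (7, 31), (8, 0), (8, 4), (8, 10), (8, 21), (8, 27), (8, 31), (9, 0), (9, 4), (9, 10), (9, 21), (9, 27), (9, 31), (10, 0), (10, 4), (10, 10), (10, 21), (10, 27), (10, 31), (11, 0), (11, 4), (11, 10), (11, 21), (11, 27), (11, 31), (12, 0), (12, 4), (12, 10), (12, 21), (12, 27), (12, 31), (13, 0), (13, 4), (13, 10), (13, 21), (13, 27), (13, 31), (14, 0), (14, 4), (14, 10), (14, 21), (14, 27), (14, 31), (15, 0), (15, 4), (15, 10), (15, 21), (15, 27), (15, 31)]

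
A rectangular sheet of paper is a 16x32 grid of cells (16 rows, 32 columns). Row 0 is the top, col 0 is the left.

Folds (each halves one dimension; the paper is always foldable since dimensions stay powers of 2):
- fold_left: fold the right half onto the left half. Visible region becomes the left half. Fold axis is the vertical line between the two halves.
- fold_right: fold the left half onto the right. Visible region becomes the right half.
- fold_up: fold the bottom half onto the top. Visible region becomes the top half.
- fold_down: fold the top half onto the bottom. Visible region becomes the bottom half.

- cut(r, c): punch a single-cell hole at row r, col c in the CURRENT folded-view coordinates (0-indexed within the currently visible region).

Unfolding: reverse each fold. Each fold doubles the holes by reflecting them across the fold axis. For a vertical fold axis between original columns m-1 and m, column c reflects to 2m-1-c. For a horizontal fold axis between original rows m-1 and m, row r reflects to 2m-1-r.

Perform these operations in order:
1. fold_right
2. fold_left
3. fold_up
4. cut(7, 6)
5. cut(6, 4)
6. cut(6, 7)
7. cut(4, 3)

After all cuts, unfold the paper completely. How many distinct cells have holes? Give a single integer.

Op 1 fold_right: fold axis v@16; visible region now rows[0,16) x cols[16,32) = 16x16
Op 2 fold_left: fold axis v@24; visible region now rows[0,16) x cols[16,24) = 16x8
Op 3 fold_up: fold axis h@8; visible region now rows[0,8) x cols[16,24) = 8x8
Op 4 cut(7, 6): punch at orig (7,22); cuts so far [(7, 22)]; region rows[0,8) x cols[16,24) = 8x8
Op 5 cut(6, 4): punch at orig (6,20); cuts so far [(6, 20), (7, 22)]; region rows[0,8) x cols[16,24) = 8x8
Op 6 cut(6, 7): punch at orig (6,23); cuts so far [(6, 20), (6, 23), (7, 22)]; region rows[0,8) x cols[16,24) = 8x8
Op 7 cut(4, 3): punch at orig (4,19); cuts so far [(4, 19), (6, 20), (6, 23), (7, 22)]; region rows[0,8) x cols[16,24) = 8x8
Unfold 1 (reflect across h@8): 8 holes -> [(4, 19), (6, 20), (6, 23), (7, 22), (8, 22), (9, 20), (9, 23), (11, 19)]
Unfold 2 (reflect across v@24): 16 holes -> [(4, 19), (4, 28), (6, 20), (6, 23), (6, 24), (6, 27), (7, 22), (7, 25), (8, 22), (8, 25), (9, 20), (9, 23), (9, 24), (9, 27), (11, 19), (11, 28)]
Unfold 3 (reflect across v@16): 32 holes -> [(4, 3), (4, 12), (4, 19), (4, 28), (6, 4), (6, 7), (6, 8), (6, 11), (6, 20), (6, 23), (6, 24), (6, 27), (7, 6), (7, 9), (7, 22), (7, 25), (8, 6), (8, 9), (8, 22), (8, 25), (9, 4), (9, 7), (9, 8), (9, 11), (9, 20), (9, 23), (9, 24), (9, 27), (11, 3), (11, 12), (11, 19), (11, 28)]

Answer: 32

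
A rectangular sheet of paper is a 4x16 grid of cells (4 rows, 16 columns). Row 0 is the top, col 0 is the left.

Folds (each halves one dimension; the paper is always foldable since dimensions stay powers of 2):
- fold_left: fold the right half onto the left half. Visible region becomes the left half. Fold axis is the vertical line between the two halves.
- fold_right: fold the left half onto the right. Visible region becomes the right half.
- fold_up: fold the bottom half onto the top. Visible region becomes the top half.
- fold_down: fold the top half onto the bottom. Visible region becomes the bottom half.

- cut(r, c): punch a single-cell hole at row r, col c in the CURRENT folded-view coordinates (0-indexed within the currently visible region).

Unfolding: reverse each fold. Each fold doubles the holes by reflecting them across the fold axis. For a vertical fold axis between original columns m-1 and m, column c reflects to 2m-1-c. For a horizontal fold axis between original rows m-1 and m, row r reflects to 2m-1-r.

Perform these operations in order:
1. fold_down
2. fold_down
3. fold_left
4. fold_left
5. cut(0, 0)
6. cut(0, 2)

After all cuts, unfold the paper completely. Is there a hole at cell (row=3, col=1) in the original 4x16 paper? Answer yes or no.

Answer: no

Derivation:
Op 1 fold_down: fold axis h@2; visible region now rows[2,4) x cols[0,16) = 2x16
Op 2 fold_down: fold axis h@3; visible region now rows[3,4) x cols[0,16) = 1x16
Op 3 fold_left: fold axis v@8; visible region now rows[3,4) x cols[0,8) = 1x8
Op 4 fold_left: fold axis v@4; visible region now rows[3,4) x cols[0,4) = 1x4
Op 5 cut(0, 0): punch at orig (3,0); cuts so far [(3, 0)]; region rows[3,4) x cols[0,4) = 1x4
Op 6 cut(0, 2): punch at orig (3,2); cuts so far [(3, 0), (3, 2)]; region rows[3,4) x cols[0,4) = 1x4
Unfold 1 (reflect across v@4): 4 holes -> [(3, 0), (3, 2), (3, 5), (3, 7)]
Unfold 2 (reflect across v@8): 8 holes -> [(3, 0), (3, 2), (3, 5), (3, 7), (3, 8), (3, 10), (3, 13), (3, 15)]
Unfold 3 (reflect across h@3): 16 holes -> [(2, 0), (2, 2), (2, 5), (2, 7), (2, 8), (2, 10), (2, 13), (2, 15), (3, 0), (3, 2), (3, 5), (3, 7), (3, 8), (3, 10), (3, 13), (3, 15)]
Unfold 4 (reflect across h@2): 32 holes -> [(0, 0), (0, 2), (0, 5), (0, 7), (0, 8), (0, 10), (0, 13), (0, 15), (1, 0), (1, 2), (1, 5), (1, 7), (1, 8), (1, 10), (1, 13), (1, 15), (2, 0), (2, 2), (2, 5), (2, 7), (2, 8), (2, 10), (2, 13), (2, 15), (3, 0), (3, 2), (3, 5), (3, 7), (3, 8), (3, 10), (3, 13), (3, 15)]
Holes: [(0, 0), (0, 2), (0, 5), (0, 7), (0, 8), (0, 10), (0, 13), (0, 15), (1, 0), (1, 2), (1, 5), (1, 7), (1, 8), (1, 10), (1, 13), (1, 15), (2, 0), (2, 2), (2, 5), (2, 7), (2, 8), (2, 10), (2, 13), (2, 15), (3, 0), (3, 2), (3, 5), (3, 7), (3, 8), (3, 10), (3, 13), (3, 15)]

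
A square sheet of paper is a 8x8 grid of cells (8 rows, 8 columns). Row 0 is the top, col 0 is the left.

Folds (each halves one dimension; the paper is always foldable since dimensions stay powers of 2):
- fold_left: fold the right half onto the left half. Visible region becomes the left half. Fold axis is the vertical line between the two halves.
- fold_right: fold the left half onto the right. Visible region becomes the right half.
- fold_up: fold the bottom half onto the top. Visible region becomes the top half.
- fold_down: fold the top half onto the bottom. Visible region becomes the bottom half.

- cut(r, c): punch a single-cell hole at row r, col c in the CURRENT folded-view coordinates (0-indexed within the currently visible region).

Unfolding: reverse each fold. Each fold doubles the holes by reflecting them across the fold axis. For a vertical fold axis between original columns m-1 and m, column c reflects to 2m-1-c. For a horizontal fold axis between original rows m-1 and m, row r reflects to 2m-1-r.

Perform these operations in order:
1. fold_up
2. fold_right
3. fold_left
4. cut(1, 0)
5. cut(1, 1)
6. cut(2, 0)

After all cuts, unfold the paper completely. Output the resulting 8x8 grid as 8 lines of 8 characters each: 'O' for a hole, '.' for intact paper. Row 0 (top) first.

Op 1 fold_up: fold axis h@4; visible region now rows[0,4) x cols[0,8) = 4x8
Op 2 fold_right: fold axis v@4; visible region now rows[0,4) x cols[4,8) = 4x4
Op 3 fold_left: fold axis v@6; visible region now rows[0,4) x cols[4,6) = 4x2
Op 4 cut(1, 0): punch at orig (1,4); cuts so far [(1, 4)]; region rows[0,4) x cols[4,6) = 4x2
Op 5 cut(1, 1): punch at orig (1,5); cuts so far [(1, 4), (1, 5)]; region rows[0,4) x cols[4,6) = 4x2
Op 6 cut(2, 0): punch at orig (2,4); cuts so far [(1, 4), (1, 5), (2, 4)]; region rows[0,4) x cols[4,6) = 4x2
Unfold 1 (reflect across v@6): 6 holes -> [(1, 4), (1, 5), (1, 6), (1, 7), (2, 4), (2, 7)]
Unfold 2 (reflect across v@4): 12 holes -> [(1, 0), (1, 1), (1, 2), (1, 3), (1, 4), (1, 5), (1, 6), (1, 7), (2, 0), (2, 3), (2, 4), (2, 7)]
Unfold 3 (reflect across h@4): 24 holes -> [(1, 0), (1, 1), (1, 2), (1, 3), (1, 4), (1, 5), (1, 6), (1, 7), (2, 0), (2, 3), (2, 4), (2, 7), (5, 0), (5, 3), (5, 4), (5, 7), (6, 0), (6, 1), (6, 2), (6, 3), (6, 4), (6, 5), (6, 6), (6, 7)]

Answer: ........
OOOOOOOO
O..OO..O
........
........
O..OO..O
OOOOOOOO
........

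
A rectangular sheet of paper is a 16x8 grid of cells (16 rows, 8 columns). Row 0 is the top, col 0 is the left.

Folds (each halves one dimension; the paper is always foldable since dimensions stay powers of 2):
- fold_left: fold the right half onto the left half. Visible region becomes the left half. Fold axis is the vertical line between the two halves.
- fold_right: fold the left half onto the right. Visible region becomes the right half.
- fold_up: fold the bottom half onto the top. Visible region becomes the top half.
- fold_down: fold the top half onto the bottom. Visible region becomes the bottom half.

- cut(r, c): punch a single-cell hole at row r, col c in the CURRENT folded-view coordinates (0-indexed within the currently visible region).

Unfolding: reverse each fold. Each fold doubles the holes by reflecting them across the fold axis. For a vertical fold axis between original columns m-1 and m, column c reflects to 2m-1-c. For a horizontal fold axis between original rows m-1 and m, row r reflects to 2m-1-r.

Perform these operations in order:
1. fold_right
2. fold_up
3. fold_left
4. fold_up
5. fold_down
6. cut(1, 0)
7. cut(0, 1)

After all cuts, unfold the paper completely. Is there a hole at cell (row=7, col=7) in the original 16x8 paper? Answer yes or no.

Op 1 fold_right: fold axis v@4; visible region now rows[0,16) x cols[4,8) = 16x4
Op 2 fold_up: fold axis h@8; visible region now rows[0,8) x cols[4,8) = 8x4
Op 3 fold_left: fold axis v@6; visible region now rows[0,8) x cols[4,6) = 8x2
Op 4 fold_up: fold axis h@4; visible region now rows[0,4) x cols[4,6) = 4x2
Op 5 fold_down: fold axis h@2; visible region now rows[2,4) x cols[4,6) = 2x2
Op 6 cut(1, 0): punch at orig (3,4); cuts so far [(3, 4)]; region rows[2,4) x cols[4,6) = 2x2
Op 7 cut(0, 1): punch at orig (2,5); cuts so far [(2, 5), (3, 4)]; region rows[2,4) x cols[4,6) = 2x2
Unfold 1 (reflect across h@2): 4 holes -> [(0, 4), (1, 5), (2, 5), (3, 4)]
Unfold 2 (reflect across h@4): 8 holes -> [(0, 4), (1, 5), (2, 5), (3, 4), (4, 4), (5, 5), (6, 5), (7, 4)]
Unfold 3 (reflect across v@6): 16 holes -> [(0, 4), (0, 7), (1, 5), (1, 6), (2, 5), (2, 6), (3, 4), (3, 7), (4, 4), (4, 7), (5, 5), (5, 6), (6, 5), (6, 6), (7, 4), (7, 7)]
Unfold 4 (reflect across h@8): 32 holes -> [(0, 4), (0, 7), (1, 5), (1, 6), (2, 5), (2, 6), (3, 4), (3, 7), (4, 4), (4, 7), (5, 5), (5, 6), (6, 5), (6, 6), (7, 4), (7, 7), (8, 4), (8, 7), (9, 5), (9, 6), (10, 5), (10, 6), (11, 4), (11, 7), (12, 4), (12, 7), (13, 5), (13, 6), (14, 5), (14, 6), (15, 4), (15, 7)]
Unfold 5 (reflect across v@4): 64 holes -> [(0, 0), (0, 3), (0, 4), (0, 7), (1, 1), (1, 2), (1, 5), (1, 6), (2, 1), (2, 2), (2, 5), (2, 6), (3, 0), (3, 3), (3, 4), (3, 7), (4, 0), (4, 3), (4, 4), (4, 7), (5, 1), (5, 2), (5, 5), (5, 6), (6, 1), (6, 2), (6, 5), (6, 6), (7, 0), (7, 3), (7, 4), (7, 7), (8, 0), (8, 3), (8, 4), (8, 7), (9, 1), (9, 2), (9, 5), (9, 6), (10, 1), (10, 2), (10, 5), (10, 6), (11, 0), (11, 3), (11, 4), (11, 7), (12, 0), (12, 3), (12, 4), (12, 7), (13, 1), (13, 2), (13, 5), (13, 6), (14, 1), (14, 2), (14, 5), (14, 6), (15, 0), (15, 3), (15, 4), (15, 7)]
Holes: [(0, 0), (0, 3), (0, 4), (0, 7), (1, 1), (1, 2), (1, 5), (1, 6), (2, 1), (2, 2), (2, 5), (2, 6), (3, 0), (3, 3), (3, 4), (3, 7), (4, 0), (4, 3), (4, 4), (4, 7), (5, 1), (5, 2), (5, 5), (5, 6), (6, 1), (6, 2), (6, 5), (6, 6), (7, 0), (7, 3), (7, 4), (7, 7), (8, 0), (8, 3), (8, 4), (8, 7), (9, 1), (9, 2), (9, 5), (9, 6), (10, 1), (10, 2), (10, 5), (10, 6), (11, 0), (11, 3), (11, 4), (11, 7), (12, 0), (12, 3), (12, 4), (12, 7), (13, 1), (13, 2), (13, 5), (13, 6), (14, 1), (14, 2), (14, 5), (14, 6), (15, 0), (15, 3), (15, 4), (15, 7)]

Answer: yes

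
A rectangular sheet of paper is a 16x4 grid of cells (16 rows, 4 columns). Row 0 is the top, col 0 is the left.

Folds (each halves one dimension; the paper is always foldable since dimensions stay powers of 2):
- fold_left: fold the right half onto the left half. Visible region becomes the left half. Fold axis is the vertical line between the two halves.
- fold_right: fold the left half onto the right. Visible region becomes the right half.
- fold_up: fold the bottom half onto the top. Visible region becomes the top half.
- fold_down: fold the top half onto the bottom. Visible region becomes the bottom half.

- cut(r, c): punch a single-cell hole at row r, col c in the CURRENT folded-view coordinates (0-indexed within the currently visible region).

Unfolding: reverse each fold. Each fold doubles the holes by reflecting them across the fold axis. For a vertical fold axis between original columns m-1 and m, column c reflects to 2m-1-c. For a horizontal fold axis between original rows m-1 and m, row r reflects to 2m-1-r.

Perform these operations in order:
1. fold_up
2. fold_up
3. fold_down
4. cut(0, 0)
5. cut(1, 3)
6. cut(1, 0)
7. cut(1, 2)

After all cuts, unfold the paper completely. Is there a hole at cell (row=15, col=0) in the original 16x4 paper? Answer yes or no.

Op 1 fold_up: fold axis h@8; visible region now rows[0,8) x cols[0,4) = 8x4
Op 2 fold_up: fold axis h@4; visible region now rows[0,4) x cols[0,4) = 4x4
Op 3 fold_down: fold axis h@2; visible region now rows[2,4) x cols[0,4) = 2x4
Op 4 cut(0, 0): punch at orig (2,0); cuts so far [(2, 0)]; region rows[2,4) x cols[0,4) = 2x4
Op 5 cut(1, 3): punch at orig (3,3); cuts so far [(2, 0), (3, 3)]; region rows[2,4) x cols[0,4) = 2x4
Op 6 cut(1, 0): punch at orig (3,0); cuts so far [(2, 0), (3, 0), (3, 3)]; region rows[2,4) x cols[0,4) = 2x4
Op 7 cut(1, 2): punch at orig (3,2); cuts so far [(2, 0), (3, 0), (3, 2), (3, 3)]; region rows[2,4) x cols[0,4) = 2x4
Unfold 1 (reflect across h@2): 8 holes -> [(0, 0), (0, 2), (0, 3), (1, 0), (2, 0), (3, 0), (3, 2), (3, 3)]
Unfold 2 (reflect across h@4): 16 holes -> [(0, 0), (0, 2), (0, 3), (1, 0), (2, 0), (3, 0), (3, 2), (3, 3), (4, 0), (4, 2), (4, 3), (5, 0), (6, 0), (7, 0), (7, 2), (7, 3)]
Unfold 3 (reflect across h@8): 32 holes -> [(0, 0), (0, 2), (0, 3), (1, 0), (2, 0), (3, 0), (3, 2), (3, 3), (4, 0), (4, 2), (4, 3), (5, 0), (6, 0), (7, 0), (7, 2), (7, 3), (8, 0), (8, 2), (8, 3), (9, 0), (10, 0), (11, 0), (11, 2), (11, 3), (12, 0), (12, 2), (12, 3), (13, 0), (14, 0), (15, 0), (15, 2), (15, 3)]
Holes: [(0, 0), (0, 2), (0, 3), (1, 0), (2, 0), (3, 0), (3, 2), (3, 3), (4, 0), (4, 2), (4, 3), (5, 0), (6, 0), (7, 0), (7, 2), (7, 3), (8, 0), (8, 2), (8, 3), (9, 0), (10, 0), (11, 0), (11, 2), (11, 3), (12, 0), (12, 2), (12, 3), (13, 0), (14, 0), (15, 0), (15, 2), (15, 3)]

Answer: yes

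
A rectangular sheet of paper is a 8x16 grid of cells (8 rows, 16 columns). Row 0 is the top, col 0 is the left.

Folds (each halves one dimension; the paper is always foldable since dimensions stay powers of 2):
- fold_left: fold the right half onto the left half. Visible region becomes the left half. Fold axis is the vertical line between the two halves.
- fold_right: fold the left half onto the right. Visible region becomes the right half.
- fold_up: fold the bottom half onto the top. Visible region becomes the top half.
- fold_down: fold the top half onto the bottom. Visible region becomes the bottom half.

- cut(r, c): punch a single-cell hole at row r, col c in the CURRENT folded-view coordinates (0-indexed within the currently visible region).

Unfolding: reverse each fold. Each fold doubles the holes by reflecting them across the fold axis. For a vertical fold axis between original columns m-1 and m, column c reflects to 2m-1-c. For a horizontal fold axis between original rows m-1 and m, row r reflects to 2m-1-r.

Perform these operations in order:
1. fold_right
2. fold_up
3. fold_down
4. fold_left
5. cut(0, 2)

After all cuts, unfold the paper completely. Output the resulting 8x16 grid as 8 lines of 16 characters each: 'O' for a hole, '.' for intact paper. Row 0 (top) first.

Answer: ................
..O..O....O..O..
..O..O....O..O..
................
................
..O..O....O..O..
..O..O....O..O..
................

Derivation:
Op 1 fold_right: fold axis v@8; visible region now rows[0,8) x cols[8,16) = 8x8
Op 2 fold_up: fold axis h@4; visible region now rows[0,4) x cols[8,16) = 4x8
Op 3 fold_down: fold axis h@2; visible region now rows[2,4) x cols[8,16) = 2x8
Op 4 fold_left: fold axis v@12; visible region now rows[2,4) x cols[8,12) = 2x4
Op 5 cut(0, 2): punch at orig (2,10); cuts so far [(2, 10)]; region rows[2,4) x cols[8,12) = 2x4
Unfold 1 (reflect across v@12): 2 holes -> [(2, 10), (2, 13)]
Unfold 2 (reflect across h@2): 4 holes -> [(1, 10), (1, 13), (2, 10), (2, 13)]
Unfold 3 (reflect across h@4): 8 holes -> [(1, 10), (1, 13), (2, 10), (2, 13), (5, 10), (5, 13), (6, 10), (6, 13)]
Unfold 4 (reflect across v@8): 16 holes -> [(1, 2), (1, 5), (1, 10), (1, 13), (2, 2), (2, 5), (2, 10), (2, 13), (5, 2), (5, 5), (5, 10), (5, 13), (6, 2), (6, 5), (6, 10), (6, 13)]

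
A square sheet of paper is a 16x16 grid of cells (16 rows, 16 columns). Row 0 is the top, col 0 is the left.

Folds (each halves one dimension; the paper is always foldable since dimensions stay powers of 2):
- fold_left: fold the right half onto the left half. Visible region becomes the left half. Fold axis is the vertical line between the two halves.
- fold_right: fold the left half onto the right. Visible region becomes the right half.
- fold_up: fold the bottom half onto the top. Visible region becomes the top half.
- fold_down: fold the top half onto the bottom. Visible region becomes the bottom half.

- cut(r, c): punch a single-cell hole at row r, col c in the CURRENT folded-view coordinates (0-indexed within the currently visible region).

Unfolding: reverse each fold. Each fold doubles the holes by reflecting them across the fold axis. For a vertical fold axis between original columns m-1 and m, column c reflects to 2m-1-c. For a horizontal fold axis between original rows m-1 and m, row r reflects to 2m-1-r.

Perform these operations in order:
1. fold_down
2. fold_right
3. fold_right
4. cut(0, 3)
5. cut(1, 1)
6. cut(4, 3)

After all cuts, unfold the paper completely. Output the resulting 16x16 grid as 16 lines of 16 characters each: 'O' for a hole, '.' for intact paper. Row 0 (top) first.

Op 1 fold_down: fold axis h@8; visible region now rows[8,16) x cols[0,16) = 8x16
Op 2 fold_right: fold axis v@8; visible region now rows[8,16) x cols[8,16) = 8x8
Op 3 fold_right: fold axis v@12; visible region now rows[8,16) x cols[12,16) = 8x4
Op 4 cut(0, 3): punch at orig (8,15); cuts so far [(8, 15)]; region rows[8,16) x cols[12,16) = 8x4
Op 5 cut(1, 1): punch at orig (9,13); cuts so far [(8, 15), (9, 13)]; region rows[8,16) x cols[12,16) = 8x4
Op 6 cut(4, 3): punch at orig (12,15); cuts so far [(8, 15), (9, 13), (12, 15)]; region rows[8,16) x cols[12,16) = 8x4
Unfold 1 (reflect across v@12): 6 holes -> [(8, 8), (8, 15), (9, 10), (9, 13), (12, 8), (12, 15)]
Unfold 2 (reflect across v@8): 12 holes -> [(8, 0), (8, 7), (8, 8), (8, 15), (9, 2), (9, 5), (9, 10), (9, 13), (12, 0), (12, 7), (12, 8), (12, 15)]
Unfold 3 (reflect across h@8): 24 holes -> [(3, 0), (3, 7), (3, 8), (3, 15), (6, 2), (6, 5), (6, 10), (6, 13), (7, 0), (7, 7), (7, 8), (7, 15), (8, 0), (8, 7), (8, 8), (8, 15), (9, 2), (9, 5), (9, 10), (9, 13), (12, 0), (12, 7), (12, 8), (12, 15)]

Answer: ................
................
................
O......OO......O
................
................
..O..O....O..O..
O......OO......O
O......OO......O
..O..O....O..O..
................
................
O......OO......O
................
................
................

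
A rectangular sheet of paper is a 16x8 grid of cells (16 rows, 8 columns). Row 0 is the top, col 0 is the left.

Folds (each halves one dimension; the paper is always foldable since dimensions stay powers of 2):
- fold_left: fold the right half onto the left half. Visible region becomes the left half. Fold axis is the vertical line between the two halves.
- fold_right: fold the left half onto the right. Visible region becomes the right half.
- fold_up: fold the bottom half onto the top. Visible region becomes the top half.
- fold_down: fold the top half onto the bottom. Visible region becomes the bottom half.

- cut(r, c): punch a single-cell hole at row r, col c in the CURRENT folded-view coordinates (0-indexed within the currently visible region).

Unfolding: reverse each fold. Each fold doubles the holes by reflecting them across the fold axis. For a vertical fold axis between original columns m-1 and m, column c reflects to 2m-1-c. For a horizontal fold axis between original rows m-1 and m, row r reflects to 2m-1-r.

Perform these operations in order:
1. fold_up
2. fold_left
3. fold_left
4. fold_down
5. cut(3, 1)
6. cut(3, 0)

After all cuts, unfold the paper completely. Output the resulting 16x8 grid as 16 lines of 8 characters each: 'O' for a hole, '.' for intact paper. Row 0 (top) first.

Answer: OOOOOOOO
........
........
........
........
........
........
OOOOOOOO
OOOOOOOO
........
........
........
........
........
........
OOOOOOOO

Derivation:
Op 1 fold_up: fold axis h@8; visible region now rows[0,8) x cols[0,8) = 8x8
Op 2 fold_left: fold axis v@4; visible region now rows[0,8) x cols[0,4) = 8x4
Op 3 fold_left: fold axis v@2; visible region now rows[0,8) x cols[0,2) = 8x2
Op 4 fold_down: fold axis h@4; visible region now rows[4,8) x cols[0,2) = 4x2
Op 5 cut(3, 1): punch at orig (7,1); cuts so far [(7, 1)]; region rows[4,8) x cols[0,2) = 4x2
Op 6 cut(3, 0): punch at orig (7,0); cuts so far [(7, 0), (7, 1)]; region rows[4,8) x cols[0,2) = 4x2
Unfold 1 (reflect across h@4): 4 holes -> [(0, 0), (0, 1), (7, 0), (7, 1)]
Unfold 2 (reflect across v@2): 8 holes -> [(0, 0), (0, 1), (0, 2), (0, 3), (7, 0), (7, 1), (7, 2), (7, 3)]
Unfold 3 (reflect across v@4): 16 holes -> [(0, 0), (0, 1), (0, 2), (0, 3), (0, 4), (0, 5), (0, 6), (0, 7), (7, 0), (7, 1), (7, 2), (7, 3), (7, 4), (7, 5), (7, 6), (7, 7)]
Unfold 4 (reflect across h@8): 32 holes -> [(0, 0), (0, 1), (0, 2), (0, 3), (0, 4), (0, 5), (0, 6), (0, 7), (7, 0), (7, 1), (7, 2), (7, 3), (7, 4), (7, 5), (7, 6), (7, 7), (8, 0), (8, 1), (8, 2), (8, 3), (8, 4), (8, 5), (8, 6), (8, 7), (15, 0), (15, 1), (15, 2), (15, 3), (15, 4), (15, 5), (15, 6), (15, 7)]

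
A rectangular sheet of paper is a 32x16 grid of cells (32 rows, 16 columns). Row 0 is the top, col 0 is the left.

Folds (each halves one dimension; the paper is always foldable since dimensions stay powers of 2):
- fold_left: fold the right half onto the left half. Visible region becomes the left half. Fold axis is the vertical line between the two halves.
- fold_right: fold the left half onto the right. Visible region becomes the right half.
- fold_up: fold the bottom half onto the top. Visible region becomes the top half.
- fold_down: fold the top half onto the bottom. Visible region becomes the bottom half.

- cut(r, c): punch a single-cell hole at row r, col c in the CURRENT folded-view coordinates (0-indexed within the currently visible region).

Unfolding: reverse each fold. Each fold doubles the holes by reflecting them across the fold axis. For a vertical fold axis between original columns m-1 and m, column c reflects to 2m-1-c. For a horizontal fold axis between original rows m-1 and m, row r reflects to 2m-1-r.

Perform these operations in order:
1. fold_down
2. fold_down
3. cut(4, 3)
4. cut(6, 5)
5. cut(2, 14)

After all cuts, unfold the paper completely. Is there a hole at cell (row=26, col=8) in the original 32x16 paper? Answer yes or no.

Answer: no

Derivation:
Op 1 fold_down: fold axis h@16; visible region now rows[16,32) x cols[0,16) = 16x16
Op 2 fold_down: fold axis h@24; visible region now rows[24,32) x cols[0,16) = 8x16
Op 3 cut(4, 3): punch at orig (28,3); cuts so far [(28, 3)]; region rows[24,32) x cols[0,16) = 8x16
Op 4 cut(6, 5): punch at orig (30,5); cuts so far [(28, 3), (30, 5)]; region rows[24,32) x cols[0,16) = 8x16
Op 5 cut(2, 14): punch at orig (26,14); cuts so far [(26, 14), (28, 3), (30, 5)]; region rows[24,32) x cols[0,16) = 8x16
Unfold 1 (reflect across h@24): 6 holes -> [(17, 5), (19, 3), (21, 14), (26, 14), (28, 3), (30, 5)]
Unfold 2 (reflect across h@16): 12 holes -> [(1, 5), (3, 3), (5, 14), (10, 14), (12, 3), (14, 5), (17, 5), (19, 3), (21, 14), (26, 14), (28, 3), (30, 5)]
Holes: [(1, 5), (3, 3), (5, 14), (10, 14), (12, 3), (14, 5), (17, 5), (19, 3), (21, 14), (26, 14), (28, 3), (30, 5)]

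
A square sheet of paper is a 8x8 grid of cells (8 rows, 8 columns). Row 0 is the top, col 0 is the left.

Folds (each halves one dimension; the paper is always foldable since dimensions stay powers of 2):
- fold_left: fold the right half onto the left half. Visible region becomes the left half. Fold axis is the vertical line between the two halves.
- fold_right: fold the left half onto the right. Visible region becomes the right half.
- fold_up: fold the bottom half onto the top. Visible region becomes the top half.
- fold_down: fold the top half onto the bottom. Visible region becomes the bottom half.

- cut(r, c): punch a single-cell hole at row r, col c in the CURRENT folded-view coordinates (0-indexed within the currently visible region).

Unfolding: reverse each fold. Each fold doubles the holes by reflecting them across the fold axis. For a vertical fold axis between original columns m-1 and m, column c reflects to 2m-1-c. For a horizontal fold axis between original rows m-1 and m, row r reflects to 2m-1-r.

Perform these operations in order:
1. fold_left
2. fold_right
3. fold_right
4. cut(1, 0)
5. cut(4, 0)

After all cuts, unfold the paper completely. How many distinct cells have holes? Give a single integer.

Op 1 fold_left: fold axis v@4; visible region now rows[0,8) x cols[0,4) = 8x4
Op 2 fold_right: fold axis v@2; visible region now rows[0,8) x cols[2,4) = 8x2
Op 3 fold_right: fold axis v@3; visible region now rows[0,8) x cols[3,4) = 8x1
Op 4 cut(1, 0): punch at orig (1,3); cuts so far [(1, 3)]; region rows[0,8) x cols[3,4) = 8x1
Op 5 cut(4, 0): punch at orig (4,3); cuts so far [(1, 3), (4, 3)]; region rows[0,8) x cols[3,4) = 8x1
Unfold 1 (reflect across v@3): 4 holes -> [(1, 2), (1, 3), (4, 2), (4, 3)]
Unfold 2 (reflect across v@2): 8 holes -> [(1, 0), (1, 1), (1, 2), (1, 3), (4, 0), (4, 1), (4, 2), (4, 3)]
Unfold 3 (reflect across v@4): 16 holes -> [(1, 0), (1, 1), (1, 2), (1, 3), (1, 4), (1, 5), (1, 6), (1, 7), (4, 0), (4, 1), (4, 2), (4, 3), (4, 4), (4, 5), (4, 6), (4, 7)]

Answer: 16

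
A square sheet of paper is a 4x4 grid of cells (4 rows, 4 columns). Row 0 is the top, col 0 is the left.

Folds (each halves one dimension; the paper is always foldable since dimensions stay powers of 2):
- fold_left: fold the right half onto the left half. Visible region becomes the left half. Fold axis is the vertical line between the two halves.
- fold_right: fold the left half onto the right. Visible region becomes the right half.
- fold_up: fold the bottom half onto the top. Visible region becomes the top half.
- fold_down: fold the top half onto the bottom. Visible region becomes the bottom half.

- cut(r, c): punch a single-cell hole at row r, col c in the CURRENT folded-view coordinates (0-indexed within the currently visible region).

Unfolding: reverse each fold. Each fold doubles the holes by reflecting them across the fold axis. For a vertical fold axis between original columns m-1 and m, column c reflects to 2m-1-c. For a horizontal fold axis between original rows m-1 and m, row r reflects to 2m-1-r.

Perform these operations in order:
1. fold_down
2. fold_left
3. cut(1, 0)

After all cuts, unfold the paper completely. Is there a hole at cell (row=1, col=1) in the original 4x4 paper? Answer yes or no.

Op 1 fold_down: fold axis h@2; visible region now rows[2,4) x cols[0,4) = 2x4
Op 2 fold_left: fold axis v@2; visible region now rows[2,4) x cols[0,2) = 2x2
Op 3 cut(1, 0): punch at orig (3,0); cuts so far [(3, 0)]; region rows[2,4) x cols[0,2) = 2x2
Unfold 1 (reflect across v@2): 2 holes -> [(3, 0), (3, 3)]
Unfold 2 (reflect across h@2): 4 holes -> [(0, 0), (0, 3), (3, 0), (3, 3)]
Holes: [(0, 0), (0, 3), (3, 0), (3, 3)]

Answer: no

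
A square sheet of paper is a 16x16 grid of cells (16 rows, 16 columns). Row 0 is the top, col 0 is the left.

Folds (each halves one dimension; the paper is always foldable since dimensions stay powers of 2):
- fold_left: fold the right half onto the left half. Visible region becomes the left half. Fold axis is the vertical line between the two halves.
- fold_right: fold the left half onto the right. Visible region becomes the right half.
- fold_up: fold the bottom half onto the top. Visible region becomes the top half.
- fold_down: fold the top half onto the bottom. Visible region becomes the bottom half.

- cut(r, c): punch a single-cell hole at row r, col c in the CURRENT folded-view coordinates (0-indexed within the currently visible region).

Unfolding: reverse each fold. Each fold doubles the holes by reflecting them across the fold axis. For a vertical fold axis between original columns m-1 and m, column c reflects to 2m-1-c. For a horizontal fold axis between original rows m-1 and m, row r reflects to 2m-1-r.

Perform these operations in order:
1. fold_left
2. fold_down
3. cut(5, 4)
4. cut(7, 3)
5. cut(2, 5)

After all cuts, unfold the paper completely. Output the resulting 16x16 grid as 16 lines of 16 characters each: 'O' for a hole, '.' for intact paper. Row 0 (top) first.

Answer: ...O........O...
................
....O......O....
................
................
.....O....O.....
................
................
................
................
.....O....O.....
................
................
....O......O....
................
...O........O...

Derivation:
Op 1 fold_left: fold axis v@8; visible region now rows[0,16) x cols[0,8) = 16x8
Op 2 fold_down: fold axis h@8; visible region now rows[8,16) x cols[0,8) = 8x8
Op 3 cut(5, 4): punch at orig (13,4); cuts so far [(13, 4)]; region rows[8,16) x cols[0,8) = 8x8
Op 4 cut(7, 3): punch at orig (15,3); cuts so far [(13, 4), (15, 3)]; region rows[8,16) x cols[0,8) = 8x8
Op 5 cut(2, 5): punch at orig (10,5); cuts so far [(10, 5), (13, 4), (15, 3)]; region rows[8,16) x cols[0,8) = 8x8
Unfold 1 (reflect across h@8): 6 holes -> [(0, 3), (2, 4), (5, 5), (10, 5), (13, 4), (15, 3)]
Unfold 2 (reflect across v@8): 12 holes -> [(0, 3), (0, 12), (2, 4), (2, 11), (5, 5), (5, 10), (10, 5), (10, 10), (13, 4), (13, 11), (15, 3), (15, 12)]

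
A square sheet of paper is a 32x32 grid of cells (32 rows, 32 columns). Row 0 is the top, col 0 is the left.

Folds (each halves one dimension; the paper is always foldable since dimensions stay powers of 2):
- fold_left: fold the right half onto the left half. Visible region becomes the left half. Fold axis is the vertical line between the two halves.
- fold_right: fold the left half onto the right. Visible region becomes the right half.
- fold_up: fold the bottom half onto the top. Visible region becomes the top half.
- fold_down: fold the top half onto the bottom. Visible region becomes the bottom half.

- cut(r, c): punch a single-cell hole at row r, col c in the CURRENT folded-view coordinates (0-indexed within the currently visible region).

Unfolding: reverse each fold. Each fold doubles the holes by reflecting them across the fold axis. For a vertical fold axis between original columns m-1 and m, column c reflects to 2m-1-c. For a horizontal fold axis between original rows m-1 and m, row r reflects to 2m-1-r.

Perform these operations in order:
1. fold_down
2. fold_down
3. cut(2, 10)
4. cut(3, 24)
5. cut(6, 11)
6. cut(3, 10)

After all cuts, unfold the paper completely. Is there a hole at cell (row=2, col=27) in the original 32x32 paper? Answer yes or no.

Op 1 fold_down: fold axis h@16; visible region now rows[16,32) x cols[0,32) = 16x32
Op 2 fold_down: fold axis h@24; visible region now rows[24,32) x cols[0,32) = 8x32
Op 3 cut(2, 10): punch at orig (26,10); cuts so far [(26, 10)]; region rows[24,32) x cols[0,32) = 8x32
Op 4 cut(3, 24): punch at orig (27,24); cuts so far [(26, 10), (27, 24)]; region rows[24,32) x cols[0,32) = 8x32
Op 5 cut(6, 11): punch at orig (30,11); cuts so far [(26, 10), (27, 24), (30, 11)]; region rows[24,32) x cols[0,32) = 8x32
Op 6 cut(3, 10): punch at orig (27,10); cuts so far [(26, 10), (27, 10), (27, 24), (30, 11)]; region rows[24,32) x cols[0,32) = 8x32
Unfold 1 (reflect across h@24): 8 holes -> [(17, 11), (20, 10), (20, 24), (21, 10), (26, 10), (27, 10), (27, 24), (30, 11)]
Unfold 2 (reflect across h@16): 16 holes -> [(1, 11), (4, 10), (4, 24), (5, 10), (10, 10), (11, 10), (11, 24), (14, 11), (17, 11), (20, 10), (20, 24), (21, 10), (26, 10), (27, 10), (27, 24), (30, 11)]
Holes: [(1, 11), (4, 10), (4, 24), (5, 10), (10, 10), (11, 10), (11, 24), (14, 11), (17, 11), (20, 10), (20, 24), (21, 10), (26, 10), (27, 10), (27, 24), (30, 11)]

Answer: no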